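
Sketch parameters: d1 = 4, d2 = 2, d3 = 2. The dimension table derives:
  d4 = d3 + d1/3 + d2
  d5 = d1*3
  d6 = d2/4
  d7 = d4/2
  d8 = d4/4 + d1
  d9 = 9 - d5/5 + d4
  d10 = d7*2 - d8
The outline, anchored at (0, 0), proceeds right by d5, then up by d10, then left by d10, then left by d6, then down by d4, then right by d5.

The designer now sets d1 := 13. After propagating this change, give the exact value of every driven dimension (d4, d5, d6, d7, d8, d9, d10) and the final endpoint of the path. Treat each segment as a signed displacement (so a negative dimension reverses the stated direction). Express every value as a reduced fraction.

Apply edit: d1 := 13
  d4 = d3 + d1/3 + d2 = 25/3
  d5 = d1*3 = 39
  d6 = d2/4 = 1/2
  d7 = d4/2 = 25/6
  d8 = d4/4 + d1 = 181/12
  d9 = 9 - d5/5 + d4 = 143/15
  d10 = d7*2 - d8 = -27/4
Walk from origin (0, 0):
  seg 1: right by d5 = 39 → (39, 0)
  seg 2: up by d10 = -27/4 → (39, -27/4)
  seg 3: left by d10 = -27/4 → (183/4, -27/4)
  seg 4: left by d6 = 1/2 → (181/4, -27/4)
  seg 5: down by d4 = 25/3 → (181/4, -181/12)
  seg 6: right by d5 = 39 → (337/4, -181/12)

d4 = 25/3
d5 = 39
d6 = 1/2
d7 = 25/6
d8 = 181/12
d9 = 143/15
d10 = -27/4
endpoint = (337/4, -181/12)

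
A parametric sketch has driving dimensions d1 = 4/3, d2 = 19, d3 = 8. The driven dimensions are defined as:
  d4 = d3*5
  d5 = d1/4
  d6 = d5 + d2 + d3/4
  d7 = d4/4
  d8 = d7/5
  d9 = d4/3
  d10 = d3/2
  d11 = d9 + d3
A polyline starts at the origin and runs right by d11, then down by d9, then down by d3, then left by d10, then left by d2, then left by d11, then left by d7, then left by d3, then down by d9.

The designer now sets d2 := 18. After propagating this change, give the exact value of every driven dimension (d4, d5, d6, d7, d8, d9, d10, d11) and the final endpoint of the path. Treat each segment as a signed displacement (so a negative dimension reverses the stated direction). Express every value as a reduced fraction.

Apply edit: d2 := 18
  d4 = d3*5 = 40
  d5 = d1/4 = 1/3
  d6 = d5 + d2 + d3/4 = 61/3
  d7 = d4/4 = 10
  d8 = d7/5 = 2
  d9 = d4/3 = 40/3
  d10 = d3/2 = 4
  d11 = d9 + d3 = 64/3
Walk from origin (0, 0):
  seg 1: right by d11 = 64/3 → (64/3, 0)
  seg 2: down by d9 = 40/3 → (64/3, -40/3)
  seg 3: down by d3 = 8 → (64/3, -64/3)
  seg 4: left by d10 = 4 → (52/3, -64/3)
  seg 5: left by d2 = 18 → (-2/3, -64/3)
  seg 6: left by d11 = 64/3 → (-22, -64/3)
  seg 7: left by d7 = 10 → (-32, -64/3)
  seg 8: left by d3 = 8 → (-40, -64/3)
  seg 9: down by d9 = 40/3 → (-40, -104/3)

d4 = 40
d5 = 1/3
d6 = 61/3
d7 = 10
d8 = 2
d9 = 40/3
d10 = 4
d11 = 64/3
endpoint = (-40, -104/3)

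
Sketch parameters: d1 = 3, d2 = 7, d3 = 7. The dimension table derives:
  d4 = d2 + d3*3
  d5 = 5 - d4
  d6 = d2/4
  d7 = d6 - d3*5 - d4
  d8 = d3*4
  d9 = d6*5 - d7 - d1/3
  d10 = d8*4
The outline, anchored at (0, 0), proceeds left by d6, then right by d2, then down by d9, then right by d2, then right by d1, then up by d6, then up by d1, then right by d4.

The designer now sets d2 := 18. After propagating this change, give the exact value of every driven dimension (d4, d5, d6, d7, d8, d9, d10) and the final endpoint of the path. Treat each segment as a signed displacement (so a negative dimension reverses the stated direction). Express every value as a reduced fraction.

Apply edit: d2 := 18
  d4 = d2 + d3*3 = 39
  d5 = 5 - d4 = -34
  d6 = d2/4 = 9/2
  d7 = d6 - d3*5 - d4 = -139/2
  d8 = d3*4 = 28
  d9 = d6*5 - d7 - d1/3 = 91
  d10 = d8*4 = 112
Walk from origin (0, 0):
  seg 1: left by d6 = 9/2 → (-9/2, 0)
  seg 2: right by d2 = 18 → (27/2, 0)
  seg 3: down by d9 = 91 → (27/2, -91)
  seg 4: right by d2 = 18 → (63/2, -91)
  seg 5: right by d1 = 3 → (69/2, -91)
  seg 6: up by d6 = 9/2 → (69/2, -173/2)
  seg 7: up by d1 = 3 → (69/2, -167/2)
  seg 8: right by d4 = 39 → (147/2, -167/2)

d4 = 39
d5 = -34
d6 = 9/2
d7 = -139/2
d8 = 28
d9 = 91
d10 = 112
endpoint = (147/2, -167/2)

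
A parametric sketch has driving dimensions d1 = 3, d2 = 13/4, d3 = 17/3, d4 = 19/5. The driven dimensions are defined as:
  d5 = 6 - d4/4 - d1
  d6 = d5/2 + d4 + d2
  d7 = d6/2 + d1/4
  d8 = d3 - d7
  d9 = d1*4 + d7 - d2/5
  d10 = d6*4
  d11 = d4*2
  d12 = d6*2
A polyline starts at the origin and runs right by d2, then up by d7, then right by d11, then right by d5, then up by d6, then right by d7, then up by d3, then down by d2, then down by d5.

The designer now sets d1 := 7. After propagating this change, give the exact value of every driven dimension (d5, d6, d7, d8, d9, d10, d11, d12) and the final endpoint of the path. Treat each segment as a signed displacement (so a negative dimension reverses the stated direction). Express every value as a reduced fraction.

d5 = -39/20
d6 = 243/40
d7 = 383/80
d8 = 211/240
d9 = 2571/80
d10 = 243/10
d11 = 38/5
d12 = 243/20
endpoint = (219/16, 731/48)

Apply edit: d1 := 7
  d5 = 6 - d4/4 - d1 = -39/20
  d6 = d5/2 + d4 + d2 = 243/40
  d7 = d6/2 + d1/4 = 383/80
  d8 = d3 - d7 = 211/240
  d9 = d1*4 + d7 - d2/5 = 2571/80
  d10 = d6*4 = 243/10
  d11 = d4*2 = 38/5
  d12 = d6*2 = 243/20
Walk from origin (0, 0):
  seg 1: right by d2 = 13/4 → (13/4, 0)
  seg 2: up by d7 = 383/80 → (13/4, 383/80)
  seg 3: right by d11 = 38/5 → (217/20, 383/80)
  seg 4: right by d5 = -39/20 → (89/10, 383/80)
  seg 5: up by d6 = 243/40 → (89/10, 869/80)
  seg 6: right by d7 = 383/80 → (219/16, 869/80)
  seg 7: up by d3 = 17/3 → (219/16, 3967/240)
  seg 8: down by d2 = 13/4 → (219/16, 3187/240)
  seg 9: down by d5 = -39/20 → (219/16, 731/48)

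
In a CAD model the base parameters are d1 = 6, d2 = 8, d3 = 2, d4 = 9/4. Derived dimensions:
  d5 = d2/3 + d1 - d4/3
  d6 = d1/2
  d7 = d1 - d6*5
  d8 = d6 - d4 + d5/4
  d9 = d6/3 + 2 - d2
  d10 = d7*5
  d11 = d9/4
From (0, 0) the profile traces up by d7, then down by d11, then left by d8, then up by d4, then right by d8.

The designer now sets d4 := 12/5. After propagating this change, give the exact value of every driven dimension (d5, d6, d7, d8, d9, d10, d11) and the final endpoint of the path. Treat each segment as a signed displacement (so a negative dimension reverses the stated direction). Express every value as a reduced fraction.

d5 = 118/15
d6 = 3
d7 = -9
d8 = 77/30
d9 = -5
d10 = -45
d11 = -5/4
endpoint = (0, -107/20)

Apply edit: d4 := 12/5
  d5 = d2/3 + d1 - d4/3 = 118/15
  d6 = d1/2 = 3
  d7 = d1 - d6*5 = -9
  d8 = d6 - d4 + d5/4 = 77/30
  d9 = d6/3 + 2 - d2 = -5
  d10 = d7*5 = -45
  d11 = d9/4 = -5/4
Walk from origin (0, 0):
  seg 1: up by d7 = -9 → (0, -9)
  seg 2: down by d11 = -5/4 → (0, -31/4)
  seg 3: left by d8 = 77/30 → (-77/30, -31/4)
  seg 4: up by d4 = 12/5 → (-77/30, -107/20)
  seg 5: right by d8 = 77/30 → (0, -107/20)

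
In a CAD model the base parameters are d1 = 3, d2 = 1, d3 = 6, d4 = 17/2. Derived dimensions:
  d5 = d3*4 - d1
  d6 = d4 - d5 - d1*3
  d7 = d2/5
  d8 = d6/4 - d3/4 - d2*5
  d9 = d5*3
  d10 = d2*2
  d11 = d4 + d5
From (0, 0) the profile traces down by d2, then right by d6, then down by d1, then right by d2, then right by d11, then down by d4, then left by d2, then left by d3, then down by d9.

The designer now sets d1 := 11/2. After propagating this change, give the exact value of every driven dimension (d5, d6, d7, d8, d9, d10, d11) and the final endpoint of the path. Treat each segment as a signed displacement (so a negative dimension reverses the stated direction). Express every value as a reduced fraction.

Apply edit: d1 := 11/2
  d5 = d3*4 - d1 = 37/2
  d6 = d4 - d5 - d1*3 = -53/2
  d7 = d2/5 = 1/5
  d8 = d6/4 - d3/4 - d2*5 = -105/8
  d9 = d5*3 = 111/2
  d10 = d2*2 = 2
  d11 = d4 + d5 = 27
Walk from origin (0, 0):
  seg 1: down by d2 = 1 → (0, -1)
  seg 2: right by d6 = -53/2 → (-53/2, -1)
  seg 3: down by d1 = 11/2 → (-53/2, -13/2)
  seg 4: right by d2 = 1 → (-51/2, -13/2)
  seg 5: right by d11 = 27 → (3/2, -13/2)
  seg 6: down by d4 = 17/2 → (3/2, -15)
  seg 7: left by d2 = 1 → (1/2, -15)
  seg 8: left by d3 = 6 → (-11/2, -15)
  seg 9: down by d9 = 111/2 → (-11/2, -141/2)

d5 = 37/2
d6 = -53/2
d7 = 1/5
d8 = -105/8
d9 = 111/2
d10 = 2
d11 = 27
endpoint = (-11/2, -141/2)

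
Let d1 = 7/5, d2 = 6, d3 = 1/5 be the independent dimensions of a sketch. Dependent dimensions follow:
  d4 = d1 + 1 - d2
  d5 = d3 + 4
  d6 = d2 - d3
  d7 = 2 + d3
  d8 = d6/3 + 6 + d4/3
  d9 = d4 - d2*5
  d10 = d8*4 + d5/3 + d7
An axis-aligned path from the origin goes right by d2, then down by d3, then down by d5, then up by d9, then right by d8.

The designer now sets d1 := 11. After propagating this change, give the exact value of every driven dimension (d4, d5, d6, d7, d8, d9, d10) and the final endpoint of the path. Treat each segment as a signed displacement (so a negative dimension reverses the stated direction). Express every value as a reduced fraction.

Apply edit: d1 := 11
  d4 = d1 + 1 - d2 = 6
  d5 = d3 + 4 = 21/5
  d6 = d2 - d3 = 29/5
  d7 = 2 + d3 = 11/5
  d8 = d6/3 + 6 + d4/3 = 149/15
  d9 = d4 - d2*5 = -24
  d10 = d8*4 + d5/3 + d7 = 130/3
Walk from origin (0, 0):
  seg 1: right by d2 = 6 → (6, 0)
  seg 2: down by d3 = 1/5 → (6, -1/5)
  seg 3: down by d5 = 21/5 → (6, -22/5)
  seg 4: up by d9 = -24 → (6, -142/5)
  seg 5: right by d8 = 149/15 → (239/15, -142/5)

d4 = 6
d5 = 21/5
d6 = 29/5
d7 = 11/5
d8 = 149/15
d9 = -24
d10 = 130/3
endpoint = (239/15, -142/5)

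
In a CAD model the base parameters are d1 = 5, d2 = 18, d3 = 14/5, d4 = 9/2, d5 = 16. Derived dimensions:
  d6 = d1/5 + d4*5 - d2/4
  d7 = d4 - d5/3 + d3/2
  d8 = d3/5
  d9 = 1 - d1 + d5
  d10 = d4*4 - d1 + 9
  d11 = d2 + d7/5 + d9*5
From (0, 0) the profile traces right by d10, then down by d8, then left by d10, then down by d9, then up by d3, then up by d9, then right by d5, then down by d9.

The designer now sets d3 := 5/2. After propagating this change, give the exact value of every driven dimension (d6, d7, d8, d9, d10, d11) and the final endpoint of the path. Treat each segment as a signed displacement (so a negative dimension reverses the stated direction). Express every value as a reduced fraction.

d6 = 19
d7 = 5/12
d8 = 1/2
d9 = 12
d10 = 22
d11 = 937/12
endpoint = (16, -10)

Apply edit: d3 := 5/2
  d6 = d1/5 + d4*5 - d2/4 = 19
  d7 = d4 - d5/3 + d3/2 = 5/12
  d8 = d3/5 = 1/2
  d9 = 1 - d1 + d5 = 12
  d10 = d4*4 - d1 + 9 = 22
  d11 = d2 + d7/5 + d9*5 = 937/12
Walk from origin (0, 0):
  seg 1: right by d10 = 22 → (22, 0)
  seg 2: down by d8 = 1/2 → (22, -1/2)
  seg 3: left by d10 = 22 → (0, -1/2)
  seg 4: down by d9 = 12 → (0, -25/2)
  seg 5: up by d3 = 5/2 → (0, -10)
  seg 6: up by d9 = 12 → (0, 2)
  seg 7: right by d5 = 16 → (16, 2)
  seg 8: down by d9 = 12 → (16, -10)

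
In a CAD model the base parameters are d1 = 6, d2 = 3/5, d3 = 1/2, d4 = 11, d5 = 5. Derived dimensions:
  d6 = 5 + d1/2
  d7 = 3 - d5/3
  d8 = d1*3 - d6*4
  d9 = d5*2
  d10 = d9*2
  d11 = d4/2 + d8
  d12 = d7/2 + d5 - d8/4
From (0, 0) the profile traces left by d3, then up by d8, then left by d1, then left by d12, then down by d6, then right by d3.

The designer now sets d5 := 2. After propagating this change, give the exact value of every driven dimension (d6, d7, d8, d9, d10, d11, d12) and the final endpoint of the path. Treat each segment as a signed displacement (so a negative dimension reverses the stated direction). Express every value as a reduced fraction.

d6 = 8
d7 = 7/3
d8 = -14
d9 = 4
d10 = 8
d11 = -17/2
d12 = 20/3
endpoint = (-38/3, -22)

Apply edit: d5 := 2
  d6 = 5 + d1/2 = 8
  d7 = 3 - d5/3 = 7/3
  d8 = d1*3 - d6*4 = -14
  d9 = d5*2 = 4
  d10 = d9*2 = 8
  d11 = d4/2 + d8 = -17/2
  d12 = d7/2 + d5 - d8/4 = 20/3
Walk from origin (0, 0):
  seg 1: left by d3 = 1/2 → (-1/2, 0)
  seg 2: up by d8 = -14 → (-1/2, -14)
  seg 3: left by d1 = 6 → (-13/2, -14)
  seg 4: left by d12 = 20/3 → (-79/6, -14)
  seg 5: down by d6 = 8 → (-79/6, -22)
  seg 6: right by d3 = 1/2 → (-38/3, -22)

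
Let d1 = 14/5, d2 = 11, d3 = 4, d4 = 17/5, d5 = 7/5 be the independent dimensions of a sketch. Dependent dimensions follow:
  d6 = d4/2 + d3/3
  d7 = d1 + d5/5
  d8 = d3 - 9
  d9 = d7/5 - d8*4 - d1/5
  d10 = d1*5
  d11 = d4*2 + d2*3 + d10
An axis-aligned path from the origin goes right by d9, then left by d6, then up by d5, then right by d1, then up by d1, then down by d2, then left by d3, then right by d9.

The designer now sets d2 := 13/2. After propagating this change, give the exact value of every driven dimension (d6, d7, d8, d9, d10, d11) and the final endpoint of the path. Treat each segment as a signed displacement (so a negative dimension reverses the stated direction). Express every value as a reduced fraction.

d6 = 91/30
d7 = 77/25
d8 = -5
d9 = 2507/125
d10 = 14
d11 = 403/10
endpoint = (26909/750, -23/10)

Apply edit: d2 := 13/2
  d6 = d4/2 + d3/3 = 91/30
  d7 = d1 + d5/5 = 77/25
  d8 = d3 - 9 = -5
  d9 = d7/5 - d8*4 - d1/5 = 2507/125
  d10 = d1*5 = 14
  d11 = d4*2 + d2*3 + d10 = 403/10
Walk from origin (0, 0):
  seg 1: right by d9 = 2507/125 → (2507/125, 0)
  seg 2: left by d6 = 91/30 → (12767/750, 0)
  seg 3: up by d5 = 7/5 → (12767/750, 7/5)
  seg 4: right by d1 = 14/5 → (14867/750, 7/5)
  seg 5: up by d1 = 14/5 → (14867/750, 21/5)
  seg 6: down by d2 = 13/2 → (14867/750, -23/10)
  seg 7: left by d3 = 4 → (11867/750, -23/10)
  seg 8: right by d9 = 2507/125 → (26909/750, -23/10)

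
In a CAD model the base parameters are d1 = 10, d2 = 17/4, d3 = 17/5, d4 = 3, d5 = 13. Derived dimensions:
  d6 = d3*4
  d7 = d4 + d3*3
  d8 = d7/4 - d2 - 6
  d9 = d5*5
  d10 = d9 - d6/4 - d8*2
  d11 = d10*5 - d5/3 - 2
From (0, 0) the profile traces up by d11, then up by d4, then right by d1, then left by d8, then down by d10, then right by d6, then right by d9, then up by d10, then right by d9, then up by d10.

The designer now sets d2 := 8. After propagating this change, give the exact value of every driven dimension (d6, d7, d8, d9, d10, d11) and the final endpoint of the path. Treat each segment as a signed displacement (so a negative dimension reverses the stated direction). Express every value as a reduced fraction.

Apply edit: d2 := 8
  d6 = d3*4 = 68/5
  d7 = d4 + d3*3 = 66/5
  d8 = d7/4 - d2 - 6 = -107/10
  d9 = d5*5 = 65
  d10 = d9 - d6/4 - d8*2 = 83
  d11 = d10*5 - d5/3 - 2 = 1226/3
Walk from origin (0, 0):
  seg 1: up by d11 = 1226/3 → (0, 1226/3)
  seg 2: up by d4 = 3 → (0, 1235/3)
  seg 3: right by d1 = 10 → (10, 1235/3)
  seg 4: left by d8 = -107/10 → (207/10, 1235/3)
  seg 5: down by d10 = 83 → (207/10, 986/3)
  seg 6: right by d6 = 68/5 → (343/10, 986/3)
  seg 7: right by d9 = 65 → (993/10, 986/3)
  seg 8: up by d10 = 83 → (993/10, 1235/3)
  seg 9: right by d9 = 65 → (1643/10, 1235/3)
  seg 10: up by d10 = 83 → (1643/10, 1484/3)

d6 = 68/5
d7 = 66/5
d8 = -107/10
d9 = 65
d10 = 83
d11 = 1226/3
endpoint = (1643/10, 1484/3)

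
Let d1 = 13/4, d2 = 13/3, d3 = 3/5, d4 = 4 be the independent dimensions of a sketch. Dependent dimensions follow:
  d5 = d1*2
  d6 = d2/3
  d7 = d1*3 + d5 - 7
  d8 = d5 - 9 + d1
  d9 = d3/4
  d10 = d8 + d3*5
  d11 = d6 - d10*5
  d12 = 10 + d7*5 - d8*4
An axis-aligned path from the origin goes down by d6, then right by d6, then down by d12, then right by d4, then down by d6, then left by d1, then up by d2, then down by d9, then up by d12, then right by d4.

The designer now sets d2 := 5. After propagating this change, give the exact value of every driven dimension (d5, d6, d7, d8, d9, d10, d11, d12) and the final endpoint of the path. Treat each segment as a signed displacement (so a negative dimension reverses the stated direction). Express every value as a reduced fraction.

Apply edit: d2 := 5
  d5 = d1*2 = 13/2
  d6 = d2/3 = 5/3
  d7 = d1*3 + d5 - 7 = 37/4
  d8 = d5 - 9 + d1 = 3/4
  d9 = d3/4 = 3/20
  d10 = d8 + d3*5 = 15/4
  d11 = d6 - d10*5 = -205/12
  d12 = 10 + d7*5 - d8*4 = 213/4
Walk from origin (0, 0):
  seg 1: down by d6 = 5/3 → (0, -5/3)
  seg 2: right by d6 = 5/3 → (5/3, -5/3)
  seg 3: down by d12 = 213/4 → (5/3, -659/12)
  seg 4: right by d4 = 4 → (17/3, -659/12)
  seg 5: down by d6 = 5/3 → (17/3, -679/12)
  seg 6: left by d1 = 13/4 → (29/12, -679/12)
  seg 7: up by d2 = 5 → (29/12, -619/12)
  seg 8: down by d9 = 3/20 → (29/12, -776/15)
  seg 9: up by d12 = 213/4 → (29/12, 91/60)
  seg 10: right by d4 = 4 → (77/12, 91/60)

d5 = 13/2
d6 = 5/3
d7 = 37/4
d8 = 3/4
d9 = 3/20
d10 = 15/4
d11 = -205/12
d12 = 213/4
endpoint = (77/12, 91/60)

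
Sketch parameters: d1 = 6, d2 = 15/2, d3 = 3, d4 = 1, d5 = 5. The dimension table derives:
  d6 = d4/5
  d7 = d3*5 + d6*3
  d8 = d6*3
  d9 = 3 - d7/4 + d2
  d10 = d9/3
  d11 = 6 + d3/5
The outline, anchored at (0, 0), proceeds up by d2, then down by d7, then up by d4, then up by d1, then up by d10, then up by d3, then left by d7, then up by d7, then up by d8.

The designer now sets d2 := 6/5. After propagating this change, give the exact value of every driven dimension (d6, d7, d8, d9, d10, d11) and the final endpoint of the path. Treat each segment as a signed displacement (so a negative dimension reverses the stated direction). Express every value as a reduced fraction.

d6 = 1/5
d7 = 78/5
d8 = 3/5
d9 = 3/10
d10 = 1/10
d11 = 33/5
endpoint = (-78/5, 119/10)

Apply edit: d2 := 6/5
  d6 = d4/5 = 1/5
  d7 = d3*5 + d6*3 = 78/5
  d8 = d6*3 = 3/5
  d9 = 3 - d7/4 + d2 = 3/10
  d10 = d9/3 = 1/10
  d11 = 6 + d3/5 = 33/5
Walk from origin (0, 0):
  seg 1: up by d2 = 6/5 → (0, 6/5)
  seg 2: down by d7 = 78/5 → (0, -72/5)
  seg 3: up by d4 = 1 → (0, -67/5)
  seg 4: up by d1 = 6 → (0, -37/5)
  seg 5: up by d10 = 1/10 → (0, -73/10)
  seg 6: up by d3 = 3 → (0, -43/10)
  seg 7: left by d7 = 78/5 → (-78/5, -43/10)
  seg 8: up by d7 = 78/5 → (-78/5, 113/10)
  seg 9: up by d8 = 3/5 → (-78/5, 119/10)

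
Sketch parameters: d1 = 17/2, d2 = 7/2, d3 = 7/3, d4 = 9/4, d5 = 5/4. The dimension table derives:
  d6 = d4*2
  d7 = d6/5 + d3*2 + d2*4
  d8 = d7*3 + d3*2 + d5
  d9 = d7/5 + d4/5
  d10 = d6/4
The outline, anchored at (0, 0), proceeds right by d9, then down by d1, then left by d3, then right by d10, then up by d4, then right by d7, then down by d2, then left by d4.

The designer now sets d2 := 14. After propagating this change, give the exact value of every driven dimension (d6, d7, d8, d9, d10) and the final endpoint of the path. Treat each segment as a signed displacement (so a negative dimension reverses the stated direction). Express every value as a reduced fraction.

d6 = 9/2
d7 = 1847/30
d8 = 11437/60
d9 = 3829/300
d10 = 9/8
endpoint = (42523/600, -81/4)

Apply edit: d2 := 14
  d6 = d4*2 = 9/2
  d7 = d6/5 + d3*2 + d2*4 = 1847/30
  d8 = d7*3 + d3*2 + d5 = 11437/60
  d9 = d7/5 + d4/5 = 3829/300
  d10 = d6/4 = 9/8
Walk from origin (0, 0):
  seg 1: right by d9 = 3829/300 → (3829/300, 0)
  seg 2: down by d1 = 17/2 → (3829/300, -17/2)
  seg 3: left by d3 = 7/3 → (1043/100, -17/2)
  seg 4: right by d10 = 9/8 → (2311/200, -17/2)
  seg 5: up by d4 = 9/4 → (2311/200, -25/4)
  seg 6: right by d7 = 1847/30 → (43873/600, -25/4)
  seg 7: down by d2 = 14 → (43873/600, -81/4)
  seg 8: left by d4 = 9/4 → (42523/600, -81/4)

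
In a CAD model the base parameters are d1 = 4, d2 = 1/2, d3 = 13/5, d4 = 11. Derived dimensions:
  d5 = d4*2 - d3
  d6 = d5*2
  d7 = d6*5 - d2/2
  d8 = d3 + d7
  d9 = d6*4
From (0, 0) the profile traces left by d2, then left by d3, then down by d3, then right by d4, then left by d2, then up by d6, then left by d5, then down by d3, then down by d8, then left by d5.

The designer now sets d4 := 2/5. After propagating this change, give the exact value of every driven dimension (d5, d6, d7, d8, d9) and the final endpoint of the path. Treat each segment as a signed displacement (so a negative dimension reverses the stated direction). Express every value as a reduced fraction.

d5 = -9/5
d6 = -18/5
d7 = -73/4
d8 = -313/20
d9 = -72/5
endpoint = (2/5, 137/20)

Apply edit: d4 := 2/5
  d5 = d4*2 - d3 = -9/5
  d6 = d5*2 = -18/5
  d7 = d6*5 - d2/2 = -73/4
  d8 = d3 + d7 = -313/20
  d9 = d6*4 = -72/5
Walk from origin (0, 0):
  seg 1: left by d2 = 1/2 → (-1/2, 0)
  seg 2: left by d3 = 13/5 → (-31/10, 0)
  seg 3: down by d3 = 13/5 → (-31/10, -13/5)
  seg 4: right by d4 = 2/5 → (-27/10, -13/5)
  seg 5: left by d2 = 1/2 → (-16/5, -13/5)
  seg 6: up by d6 = -18/5 → (-16/5, -31/5)
  seg 7: left by d5 = -9/5 → (-7/5, -31/5)
  seg 8: down by d3 = 13/5 → (-7/5, -44/5)
  seg 9: down by d8 = -313/20 → (-7/5, 137/20)
  seg 10: left by d5 = -9/5 → (2/5, 137/20)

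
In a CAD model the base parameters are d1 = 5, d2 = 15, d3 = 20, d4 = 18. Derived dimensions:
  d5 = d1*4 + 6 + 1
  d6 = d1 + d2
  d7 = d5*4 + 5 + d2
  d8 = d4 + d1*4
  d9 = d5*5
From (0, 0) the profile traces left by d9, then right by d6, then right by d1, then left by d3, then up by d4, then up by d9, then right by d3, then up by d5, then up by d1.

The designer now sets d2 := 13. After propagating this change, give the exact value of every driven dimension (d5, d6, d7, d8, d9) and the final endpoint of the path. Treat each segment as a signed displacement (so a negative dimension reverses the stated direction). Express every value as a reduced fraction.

Apply edit: d2 := 13
  d5 = d1*4 + 6 + 1 = 27
  d6 = d1 + d2 = 18
  d7 = d5*4 + 5 + d2 = 126
  d8 = d4 + d1*4 = 38
  d9 = d5*5 = 135
Walk from origin (0, 0):
  seg 1: left by d9 = 135 → (-135, 0)
  seg 2: right by d6 = 18 → (-117, 0)
  seg 3: right by d1 = 5 → (-112, 0)
  seg 4: left by d3 = 20 → (-132, 0)
  seg 5: up by d4 = 18 → (-132, 18)
  seg 6: up by d9 = 135 → (-132, 153)
  seg 7: right by d3 = 20 → (-112, 153)
  seg 8: up by d5 = 27 → (-112, 180)
  seg 9: up by d1 = 5 → (-112, 185)

d5 = 27
d6 = 18
d7 = 126
d8 = 38
d9 = 135
endpoint = (-112, 185)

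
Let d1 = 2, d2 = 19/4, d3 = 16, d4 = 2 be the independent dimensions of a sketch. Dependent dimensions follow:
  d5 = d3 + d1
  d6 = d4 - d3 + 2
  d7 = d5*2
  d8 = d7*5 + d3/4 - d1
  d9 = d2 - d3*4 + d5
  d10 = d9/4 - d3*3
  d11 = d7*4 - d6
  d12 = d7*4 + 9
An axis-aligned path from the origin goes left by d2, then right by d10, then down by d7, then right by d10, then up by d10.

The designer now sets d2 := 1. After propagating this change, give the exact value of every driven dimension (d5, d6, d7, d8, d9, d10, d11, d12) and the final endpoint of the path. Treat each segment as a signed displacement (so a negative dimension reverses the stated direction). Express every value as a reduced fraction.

Apply edit: d2 := 1
  d5 = d3 + d1 = 18
  d6 = d4 - d3 + 2 = -12
  d7 = d5*2 = 36
  d8 = d7*5 + d3/4 - d1 = 182
  d9 = d2 - d3*4 + d5 = -45
  d10 = d9/4 - d3*3 = -237/4
  d11 = d7*4 - d6 = 156
  d12 = d7*4 + 9 = 153
Walk from origin (0, 0):
  seg 1: left by d2 = 1 → (-1, 0)
  seg 2: right by d10 = -237/4 → (-241/4, 0)
  seg 3: down by d7 = 36 → (-241/4, -36)
  seg 4: right by d10 = -237/4 → (-239/2, -36)
  seg 5: up by d10 = -237/4 → (-239/2, -381/4)

d5 = 18
d6 = -12
d7 = 36
d8 = 182
d9 = -45
d10 = -237/4
d11 = 156
d12 = 153
endpoint = (-239/2, -381/4)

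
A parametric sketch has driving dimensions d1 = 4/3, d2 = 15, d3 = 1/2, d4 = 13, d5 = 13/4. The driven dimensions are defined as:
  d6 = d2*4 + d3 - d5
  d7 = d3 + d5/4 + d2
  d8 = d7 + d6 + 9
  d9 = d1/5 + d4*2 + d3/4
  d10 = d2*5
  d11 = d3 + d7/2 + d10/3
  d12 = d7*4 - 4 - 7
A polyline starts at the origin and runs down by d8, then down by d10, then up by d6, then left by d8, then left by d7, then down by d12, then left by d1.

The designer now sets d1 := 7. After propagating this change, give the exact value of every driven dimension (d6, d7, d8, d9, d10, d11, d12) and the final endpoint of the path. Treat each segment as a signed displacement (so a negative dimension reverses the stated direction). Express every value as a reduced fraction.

Apply edit: d1 := 7
  d6 = d2*4 + d3 - d5 = 229/4
  d7 = d3 + d5/4 + d2 = 261/16
  d8 = d7 + d6 + 9 = 1321/16
  d9 = d1/5 + d4*2 + d3/4 = 1101/40
  d10 = d2*5 = 75
  d11 = d3 + d7/2 + d10/3 = 1077/32
  d12 = d7*4 - 4 - 7 = 217/4
Walk from origin (0, 0):
  seg 1: down by d8 = 1321/16 → (0, -1321/16)
  seg 2: down by d10 = 75 → (0, -2521/16)
  seg 3: up by d6 = 229/4 → (0, -1605/16)
  seg 4: left by d8 = 1321/16 → (-1321/16, -1605/16)
  seg 5: left by d7 = 261/16 → (-791/8, -1605/16)
  seg 6: down by d12 = 217/4 → (-791/8, -2473/16)
  seg 7: left by d1 = 7 → (-847/8, -2473/16)

d6 = 229/4
d7 = 261/16
d8 = 1321/16
d9 = 1101/40
d10 = 75
d11 = 1077/32
d12 = 217/4
endpoint = (-847/8, -2473/16)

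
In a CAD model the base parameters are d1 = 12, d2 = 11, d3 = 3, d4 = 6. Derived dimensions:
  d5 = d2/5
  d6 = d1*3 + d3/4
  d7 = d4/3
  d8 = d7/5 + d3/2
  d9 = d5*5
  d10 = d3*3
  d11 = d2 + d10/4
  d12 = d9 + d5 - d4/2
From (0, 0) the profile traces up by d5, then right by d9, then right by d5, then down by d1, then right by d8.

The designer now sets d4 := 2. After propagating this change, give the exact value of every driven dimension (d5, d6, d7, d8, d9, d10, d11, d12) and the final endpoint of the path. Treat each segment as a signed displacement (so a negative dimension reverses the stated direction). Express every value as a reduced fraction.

Apply edit: d4 := 2
  d5 = d2/5 = 11/5
  d6 = d1*3 + d3/4 = 147/4
  d7 = d4/3 = 2/3
  d8 = d7/5 + d3/2 = 49/30
  d9 = d5*5 = 11
  d10 = d3*3 = 9
  d11 = d2 + d10/4 = 53/4
  d12 = d9 + d5 - d4/2 = 61/5
Walk from origin (0, 0):
  seg 1: up by d5 = 11/5 → (0, 11/5)
  seg 2: right by d9 = 11 → (11, 11/5)
  seg 3: right by d5 = 11/5 → (66/5, 11/5)
  seg 4: down by d1 = 12 → (66/5, -49/5)
  seg 5: right by d8 = 49/30 → (89/6, -49/5)

d5 = 11/5
d6 = 147/4
d7 = 2/3
d8 = 49/30
d9 = 11
d10 = 9
d11 = 53/4
d12 = 61/5
endpoint = (89/6, -49/5)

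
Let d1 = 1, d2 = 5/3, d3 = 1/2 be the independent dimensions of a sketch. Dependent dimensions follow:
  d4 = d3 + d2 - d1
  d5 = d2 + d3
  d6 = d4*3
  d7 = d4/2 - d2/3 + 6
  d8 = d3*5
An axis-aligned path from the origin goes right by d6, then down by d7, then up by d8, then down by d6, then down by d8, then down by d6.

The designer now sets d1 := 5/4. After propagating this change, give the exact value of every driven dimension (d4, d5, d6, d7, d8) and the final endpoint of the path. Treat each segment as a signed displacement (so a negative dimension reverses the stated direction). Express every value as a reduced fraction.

Apply edit: d1 := 5/4
  d4 = d3 + d2 - d1 = 11/12
  d5 = d2 + d3 = 13/6
  d6 = d4*3 = 11/4
  d7 = d4/2 - d2/3 + 6 = 425/72
  d8 = d3*5 = 5/2
Walk from origin (0, 0):
  seg 1: right by d6 = 11/4 → (11/4, 0)
  seg 2: down by d7 = 425/72 → (11/4, -425/72)
  seg 3: up by d8 = 5/2 → (11/4, -245/72)
  seg 4: down by d6 = 11/4 → (11/4, -443/72)
  seg 5: down by d8 = 5/2 → (11/4, -623/72)
  seg 6: down by d6 = 11/4 → (11/4, -821/72)

d4 = 11/12
d5 = 13/6
d6 = 11/4
d7 = 425/72
d8 = 5/2
endpoint = (11/4, -821/72)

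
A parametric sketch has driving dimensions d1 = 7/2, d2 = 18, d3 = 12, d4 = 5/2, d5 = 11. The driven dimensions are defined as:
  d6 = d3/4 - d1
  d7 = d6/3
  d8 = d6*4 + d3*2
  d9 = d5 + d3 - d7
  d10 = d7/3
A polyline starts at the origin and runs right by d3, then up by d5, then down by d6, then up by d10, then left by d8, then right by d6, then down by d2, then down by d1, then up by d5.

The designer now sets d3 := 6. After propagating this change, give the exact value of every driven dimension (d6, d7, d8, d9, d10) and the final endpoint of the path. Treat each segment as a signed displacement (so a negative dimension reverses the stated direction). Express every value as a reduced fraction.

Apply edit: d3 := 6
  d6 = d3/4 - d1 = -2
  d7 = d6/3 = -2/3
  d8 = d6*4 + d3*2 = 4
  d9 = d5 + d3 - d7 = 53/3
  d10 = d7/3 = -2/9
Walk from origin (0, 0):
  seg 1: right by d3 = 6 → (6, 0)
  seg 2: up by d5 = 11 → (6, 11)
  seg 3: down by d6 = -2 → (6, 13)
  seg 4: up by d10 = -2/9 → (6, 115/9)
  seg 5: left by d8 = 4 → (2, 115/9)
  seg 6: right by d6 = -2 → (0, 115/9)
  seg 7: down by d2 = 18 → (0, -47/9)
  seg 8: down by d1 = 7/2 → (0, -157/18)
  seg 9: up by d5 = 11 → (0, 41/18)

d6 = -2
d7 = -2/3
d8 = 4
d9 = 53/3
d10 = -2/9
endpoint = (0, 41/18)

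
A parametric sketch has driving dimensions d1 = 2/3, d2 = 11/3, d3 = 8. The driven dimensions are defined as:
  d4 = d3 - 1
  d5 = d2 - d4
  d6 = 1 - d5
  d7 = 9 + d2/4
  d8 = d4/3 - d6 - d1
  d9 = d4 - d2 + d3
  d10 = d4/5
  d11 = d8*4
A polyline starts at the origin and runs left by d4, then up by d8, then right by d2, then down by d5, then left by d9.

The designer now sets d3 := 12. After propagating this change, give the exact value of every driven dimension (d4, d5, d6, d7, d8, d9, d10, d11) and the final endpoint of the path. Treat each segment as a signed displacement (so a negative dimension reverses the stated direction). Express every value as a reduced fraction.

Apply edit: d3 := 12
  d4 = d3 - 1 = 11
  d5 = d2 - d4 = -22/3
  d6 = 1 - d5 = 25/3
  d7 = 9 + d2/4 = 119/12
  d8 = d4/3 - d6 - d1 = -16/3
  d9 = d4 - d2 + d3 = 58/3
  d10 = d4/5 = 11/5
  d11 = d8*4 = -64/3
Walk from origin (0, 0):
  seg 1: left by d4 = 11 → (-11, 0)
  seg 2: up by d8 = -16/3 → (-11, -16/3)
  seg 3: right by d2 = 11/3 → (-22/3, -16/3)
  seg 4: down by d5 = -22/3 → (-22/3, 2)
  seg 5: left by d9 = 58/3 → (-80/3, 2)

d4 = 11
d5 = -22/3
d6 = 25/3
d7 = 119/12
d8 = -16/3
d9 = 58/3
d10 = 11/5
d11 = -64/3
endpoint = (-80/3, 2)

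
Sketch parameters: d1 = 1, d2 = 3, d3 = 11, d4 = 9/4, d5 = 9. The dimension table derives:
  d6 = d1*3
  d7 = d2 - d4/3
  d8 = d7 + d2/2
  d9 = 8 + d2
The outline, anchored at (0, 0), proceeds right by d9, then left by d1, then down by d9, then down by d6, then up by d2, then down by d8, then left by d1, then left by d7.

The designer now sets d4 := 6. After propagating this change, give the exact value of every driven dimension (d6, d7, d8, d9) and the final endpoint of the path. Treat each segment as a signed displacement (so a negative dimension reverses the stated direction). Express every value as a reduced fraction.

Apply edit: d4 := 6
  d6 = d1*3 = 3
  d7 = d2 - d4/3 = 1
  d8 = d7 + d2/2 = 5/2
  d9 = 8 + d2 = 11
Walk from origin (0, 0):
  seg 1: right by d9 = 11 → (11, 0)
  seg 2: left by d1 = 1 → (10, 0)
  seg 3: down by d9 = 11 → (10, -11)
  seg 4: down by d6 = 3 → (10, -14)
  seg 5: up by d2 = 3 → (10, -11)
  seg 6: down by d8 = 5/2 → (10, -27/2)
  seg 7: left by d1 = 1 → (9, -27/2)
  seg 8: left by d7 = 1 → (8, -27/2)

d6 = 3
d7 = 1
d8 = 5/2
d9 = 11
endpoint = (8, -27/2)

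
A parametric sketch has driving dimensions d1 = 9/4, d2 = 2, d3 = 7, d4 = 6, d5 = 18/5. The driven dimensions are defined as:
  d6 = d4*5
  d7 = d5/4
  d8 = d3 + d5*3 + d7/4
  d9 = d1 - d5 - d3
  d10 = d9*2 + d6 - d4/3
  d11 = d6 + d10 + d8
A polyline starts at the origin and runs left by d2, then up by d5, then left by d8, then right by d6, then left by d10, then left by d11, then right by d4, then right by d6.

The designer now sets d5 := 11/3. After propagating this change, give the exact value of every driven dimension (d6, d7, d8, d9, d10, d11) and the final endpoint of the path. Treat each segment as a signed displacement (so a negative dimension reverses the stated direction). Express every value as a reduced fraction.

Apply edit: d5 := 11/3
  d6 = d4*5 = 30
  d7 = d5/4 = 11/12
  d8 = d3 + d5*3 + d7/4 = 875/48
  d9 = d1 - d5 - d3 = -101/12
  d10 = d9*2 + d6 - d4/3 = 67/6
  d11 = d6 + d10 + d8 = 2851/48
Walk from origin (0, 0):
  seg 1: left by d2 = 2 → (-2, 0)
  seg 2: up by d5 = 11/3 → (-2, 11/3)
  seg 3: left by d8 = 875/48 → (-971/48, 11/3)
  seg 4: right by d6 = 30 → (469/48, 11/3)
  seg 5: left by d10 = 67/6 → (-67/48, 11/3)
  seg 6: left by d11 = 2851/48 → (-1459/24, 11/3)
  seg 7: right by d4 = 6 → (-1315/24, 11/3)
  seg 8: right by d6 = 30 → (-595/24, 11/3)

d6 = 30
d7 = 11/12
d8 = 875/48
d9 = -101/12
d10 = 67/6
d11 = 2851/48
endpoint = (-595/24, 11/3)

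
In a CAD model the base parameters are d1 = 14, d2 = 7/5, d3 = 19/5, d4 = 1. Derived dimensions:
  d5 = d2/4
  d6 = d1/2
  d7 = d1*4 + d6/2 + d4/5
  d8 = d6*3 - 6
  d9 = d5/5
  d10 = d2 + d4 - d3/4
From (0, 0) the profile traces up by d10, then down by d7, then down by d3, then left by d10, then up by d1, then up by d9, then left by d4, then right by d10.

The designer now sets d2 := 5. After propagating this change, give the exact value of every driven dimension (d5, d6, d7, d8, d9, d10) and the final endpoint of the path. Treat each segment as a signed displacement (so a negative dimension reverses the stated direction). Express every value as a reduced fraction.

Apply edit: d2 := 5
  d5 = d2/4 = 5/4
  d6 = d1/2 = 7
  d7 = d1*4 + d6/2 + d4/5 = 597/10
  d8 = d6*3 - 6 = 15
  d9 = d5/5 = 1/4
  d10 = d2 + d4 - d3/4 = 101/20
Walk from origin (0, 0):
  seg 1: up by d10 = 101/20 → (0, 101/20)
  seg 2: down by d7 = 597/10 → (0, -1093/20)
  seg 3: down by d3 = 19/5 → (0, -1169/20)
  seg 4: left by d10 = 101/20 → (-101/20, -1169/20)
  seg 5: up by d1 = 14 → (-101/20, -889/20)
  seg 6: up by d9 = 1/4 → (-101/20, -221/5)
  seg 7: left by d4 = 1 → (-121/20, -221/5)
  seg 8: right by d10 = 101/20 → (-1, -221/5)

d5 = 5/4
d6 = 7
d7 = 597/10
d8 = 15
d9 = 1/4
d10 = 101/20
endpoint = (-1, -221/5)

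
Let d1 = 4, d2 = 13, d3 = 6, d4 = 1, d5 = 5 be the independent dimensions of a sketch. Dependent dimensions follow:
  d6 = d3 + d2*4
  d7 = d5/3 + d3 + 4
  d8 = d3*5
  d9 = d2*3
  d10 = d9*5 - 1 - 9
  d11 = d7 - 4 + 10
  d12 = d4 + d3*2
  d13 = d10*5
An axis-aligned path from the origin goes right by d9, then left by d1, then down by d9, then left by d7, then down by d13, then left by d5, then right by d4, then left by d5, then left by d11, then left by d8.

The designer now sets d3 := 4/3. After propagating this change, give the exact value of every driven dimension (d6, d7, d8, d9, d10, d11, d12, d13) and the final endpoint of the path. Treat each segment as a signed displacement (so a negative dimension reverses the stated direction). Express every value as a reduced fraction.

d6 = 160/3
d7 = 7
d8 = 20/3
d9 = 39
d10 = 185
d11 = 13
d12 = 11/3
d13 = 925
endpoint = (-2/3, -964)

Apply edit: d3 := 4/3
  d6 = d3 + d2*4 = 160/3
  d7 = d5/3 + d3 + 4 = 7
  d8 = d3*5 = 20/3
  d9 = d2*3 = 39
  d10 = d9*5 - 1 - 9 = 185
  d11 = d7 - 4 + 10 = 13
  d12 = d4 + d3*2 = 11/3
  d13 = d10*5 = 925
Walk from origin (0, 0):
  seg 1: right by d9 = 39 → (39, 0)
  seg 2: left by d1 = 4 → (35, 0)
  seg 3: down by d9 = 39 → (35, -39)
  seg 4: left by d7 = 7 → (28, -39)
  seg 5: down by d13 = 925 → (28, -964)
  seg 6: left by d5 = 5 → (23, -964)
  seg 7: right by d4 = 1 → (24, -964)
  seg 8: left by d5 = 5 → (19, -964)
  seg 9: left by d11 = 13 → (6, -964)
  seg 10: left by d8 = 20/3 → (-2/3, -964)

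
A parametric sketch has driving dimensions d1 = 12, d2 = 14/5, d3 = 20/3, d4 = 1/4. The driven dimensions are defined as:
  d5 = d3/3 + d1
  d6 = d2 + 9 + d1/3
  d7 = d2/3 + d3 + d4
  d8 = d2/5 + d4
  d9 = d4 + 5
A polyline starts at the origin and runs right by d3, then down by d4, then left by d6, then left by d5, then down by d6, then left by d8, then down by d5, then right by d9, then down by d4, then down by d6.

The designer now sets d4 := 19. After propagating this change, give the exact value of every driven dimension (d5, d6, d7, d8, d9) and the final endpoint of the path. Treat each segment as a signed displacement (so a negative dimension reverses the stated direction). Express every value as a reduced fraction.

Apply edit: d4 := 19
  d5 = d3/3 + d1 = 128/9
  d6 = d2 + 9 + d1/3 = 79/5
  d7 = d2/3 + d3 + d4 = 133/5
  d8 = d2/5 + d4 = 489/25
  d9 = d4 + 5 = 24
Walk from origin (0, 0):
  seg 1: right by d3 = 20/3 → (20/3, 0)
  seg 2: down by d4 = 19 → (20/3, -19)
  seg 3: left by d6 = 79/5 → (-137/15, -19)
  seg 4: left by d5 = 128/9 → (-1051/45, -19)
  seg 5: down by d6 = 79/5 → (-1051/45, -174/5)
  seg 6: left by d8 = 489/25 → (-9656/225, -174/5)
  seg 7: down by d5 = 128/9 → (-9656/225, -2206/45)
  seg 8: right by d9 = 24 → (-4256/225, -2206/45)
  seg 9: down by d4 = 19 → (-4256/225, -3061/45)
  seg 10: down by d6 = 79/5 → (-4256/225, -3772/45)

d5 = 128/9
d6 = 79/5
d7 = 133/5
d8 = 489/25
d9 = 24
endpoint = (-4256/225, -3772/45)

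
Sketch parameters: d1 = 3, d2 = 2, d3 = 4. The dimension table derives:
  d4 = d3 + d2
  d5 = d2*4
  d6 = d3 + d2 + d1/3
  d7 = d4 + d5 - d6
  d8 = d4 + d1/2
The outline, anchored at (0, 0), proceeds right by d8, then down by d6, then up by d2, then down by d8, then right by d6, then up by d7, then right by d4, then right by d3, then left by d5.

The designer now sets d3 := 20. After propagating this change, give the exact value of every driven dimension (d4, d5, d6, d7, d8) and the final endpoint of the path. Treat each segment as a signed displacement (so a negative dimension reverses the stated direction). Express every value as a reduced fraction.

d4 = 22
d5 = 8
d6 = 23
d7 = 7
d8 = 47/2
endpoint = (161/2, -75/2)

Apply edit: d3 := 20
  d4 = d3 + d2 = 22
  d5 = d2*4 = 8
  d6 = d3 + d2 + d1/3 = 23
  d7 = d4 + d5 - d6 = 7
  d8 = d4 + d1/2 = 47/2
Walk from origin (0, 0):
  seg 1: right by d8 = 47/2 → (47/2, 0)
  seg 2: down by d6 = 23 → (47/2, -23)
  seg 3: up by d2 = 2 → (47/2, -21)
  seg 4: down by d8 = 47/2 → (47/2, -89/2)
  seg 5: right by d6 = 23 → (93/2, -89/2)
  seg 6: up by d7 = 7 → (93/2, -75/2)
  seg 7: right by d4 = 22 → (137/2, -75/2)
  seg 8: right by d3 = 20 → (177/2, -75/2)
  seg 9: left by d5 = 8 → (161/2, -75/2)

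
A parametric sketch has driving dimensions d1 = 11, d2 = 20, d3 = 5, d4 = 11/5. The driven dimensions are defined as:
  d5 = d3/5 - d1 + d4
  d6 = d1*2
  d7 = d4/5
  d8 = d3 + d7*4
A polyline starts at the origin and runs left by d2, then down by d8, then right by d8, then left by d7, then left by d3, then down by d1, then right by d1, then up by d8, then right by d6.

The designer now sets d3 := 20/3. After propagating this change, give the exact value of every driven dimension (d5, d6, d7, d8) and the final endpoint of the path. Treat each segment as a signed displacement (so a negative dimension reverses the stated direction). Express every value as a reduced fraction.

Apply edit: d3 := 20/3
  d5 = d3/5 - d1 + d4 = -112/15
  d6 = d1*2 = 22
  d7 = d4/5 = 11/25
  d8 = d3 + d7*4 = 632/75
Walk from origin (0, 0):
  seg 1: left by d2 = 20 → (-20, 0)
  seg 2: down by d8 = 632/75 → (-20, -632/75)
  seg 3: right by d8 = 632/75 → (-868/75, -632/75)
  seg 4: left by d7 = 11/25 → (-901/75, -632/75)
  seg 5: left by d3 = 20/3 → (-467/25, -632/75)
  seg 6: down by d1 = 11 → (-467/25, -1457/75)
  seg 7: right by d1 = 11 → (-192/25, -1457/75)
  seg 8: up by d8 = 632/75 → (-192/25, -11)
  seg 9: right by d6 = 22 → (358/25, -11)

d5 = -112/15
d6 = 22
d7 = 11/25
d8 = 632/75
endpoint = (358/25, -11)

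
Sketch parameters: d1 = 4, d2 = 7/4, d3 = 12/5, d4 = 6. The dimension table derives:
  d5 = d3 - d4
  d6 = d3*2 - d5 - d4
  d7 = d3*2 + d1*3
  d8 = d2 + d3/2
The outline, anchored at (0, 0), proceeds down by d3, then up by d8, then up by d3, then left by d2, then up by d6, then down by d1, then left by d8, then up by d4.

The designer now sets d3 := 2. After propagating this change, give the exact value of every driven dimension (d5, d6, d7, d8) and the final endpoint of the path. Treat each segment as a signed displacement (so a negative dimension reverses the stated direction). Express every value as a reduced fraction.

d5 = -4
d6 = 2
d7 = 16
d8 = 11/4
endpoint = (-9/2, 27/4)

Apply edit: d3 := 2
  d5 = d3 - d4 = -4
  d6 = d3*2 - d5 - d4 = 2
  d7 = d3*2 + d1*3 = 16
  d8 = d2 + d3/2 = 11/4
Walk from origin (0, 0):
  seg 1: down by d3 = 2 → (0, -2)
  seg 2: up by d8 = 11/4 → (0, 3/4)
  seg 3: up by d3 = 2 → (0, 11/4)
  seg 4: left by d2 = 7/4 → (-7/4, 11/4)
  seg 5: up by d6 = 2 → (-7/4, 19/4)
  seg 6: down by d1 = 4 → (-7/4, 3/4)
  seg 7: left by d8 = 11/4 → (-9/2, 3/4)
  seg 8: up by d4 = 6 → (-9/2, 27/4)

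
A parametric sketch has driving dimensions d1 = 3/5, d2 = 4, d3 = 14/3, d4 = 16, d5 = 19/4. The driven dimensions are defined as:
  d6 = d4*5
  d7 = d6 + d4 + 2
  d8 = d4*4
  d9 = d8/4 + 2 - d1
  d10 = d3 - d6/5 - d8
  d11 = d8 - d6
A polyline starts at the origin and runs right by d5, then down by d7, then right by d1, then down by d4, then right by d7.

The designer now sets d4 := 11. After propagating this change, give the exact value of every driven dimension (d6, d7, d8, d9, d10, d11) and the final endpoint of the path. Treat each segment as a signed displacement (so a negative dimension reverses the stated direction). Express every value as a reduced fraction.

Apply edit: d4 := 11
  d6 = d4*5 = 55
  d7 = d6 + d4 + 2 = 68
  d8 = d4*4 = 44
  d9 = d8/4 + 2 - d1 = 62/5
  d10 = d3 - d6/5 - d8 = -151/3
  d11 = d8 - d6 = -11
Walk from origin (0, 0):
  seg 1: right by d5 = 19/4 → (19/4, 0)
  seg 2: down by d7 = 68 → (19/4, -68)
  seg 3: right by d1 = 3/5 → (107/20, -68)
  seg 4: down by d4 = 11 → (107/20, -79)
  seg 5: right by d7 = 68 → (1467/20, -79)

d6 = 55
d7 = 68
d8 = 44
d9 = 62/5
d10 = -151/3
d11 = -11
endpoint = (1467/20, -79)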